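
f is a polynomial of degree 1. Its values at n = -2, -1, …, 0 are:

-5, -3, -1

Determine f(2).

First differences: 2, 2.
Level-1 differences are constant, so f has degree 1.
Fitting a degree-1 polynomial gives f(n) = 2n - 1.
Then f(2) = 3.

3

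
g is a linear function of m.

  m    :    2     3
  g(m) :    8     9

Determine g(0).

Write g(m) = am + b; the 2 given values yield a linear system in the 2 coefficients.
Solving, g(m) = m + 6.
Then g(0) = 6.

6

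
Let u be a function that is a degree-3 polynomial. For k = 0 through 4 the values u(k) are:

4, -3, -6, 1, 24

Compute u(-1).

Write u(k) = ak³ + bk² + ck + d; the 5 given values yield a linear system in the 4 coefficients.
Solving, u(k) = k³ - k² - 7k + 4.
Then u(-1) = 9.

9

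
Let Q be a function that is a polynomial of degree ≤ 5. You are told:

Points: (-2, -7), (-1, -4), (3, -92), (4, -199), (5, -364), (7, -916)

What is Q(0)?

1

Write Q(m) = am^5 + bm^4 + cm³ + dm² + em + p; the 6 given values yield a linear system in the 6 coefficients.
Solving, the top 2 coefficients vanish, and Q(m) = -2m³ - 5m² + 2m + 1.
The constant term is Q(0) = 1.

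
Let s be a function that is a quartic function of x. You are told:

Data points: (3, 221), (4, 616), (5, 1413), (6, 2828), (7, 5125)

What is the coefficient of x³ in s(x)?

Write s(x) = ax^4 + bx³ + cx² + dx + e; the 5 given values yield a linear system in the 5 coefficients.
Solving, s(x) = 2x^4 + 7x² - 4x + 8.
The coefficient of x³ is 0.

0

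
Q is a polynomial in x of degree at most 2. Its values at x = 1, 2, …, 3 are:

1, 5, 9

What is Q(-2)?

-11

First differences: 4, 4.
Level-1 differences are constant, so Q has degree 1.
Fitting a degree-1 polynomial gives Q(x) = 4x - 3.
Then Q(-2) = -11.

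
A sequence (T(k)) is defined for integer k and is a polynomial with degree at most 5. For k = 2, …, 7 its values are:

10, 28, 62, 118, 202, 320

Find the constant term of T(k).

Write T(k) = ak^5 + bk^4 + ck³ + dk² + ek + p; the 6 given values yield a linear system in the 6 coefficients.
Solving, the top 2 coefficients vanish, and T(k) = k³ - k² + 4k - 2.
The constant term is T(0) = -2.

-2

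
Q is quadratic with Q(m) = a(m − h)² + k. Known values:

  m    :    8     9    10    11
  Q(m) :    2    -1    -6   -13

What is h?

First differences -3, -5, -7; second difference -2 = 2a, so a = -1.
Expanding, the m-coefficient is −2ah = 2h; matching it to the data gives h = 7, and then k = 3.
So Q(m) = -1(m − 7)² + 3.
Hence h = 7.

7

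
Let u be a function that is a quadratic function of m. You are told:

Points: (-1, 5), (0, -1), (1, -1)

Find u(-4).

59

Write u(m) = am² + bm + c; the 3 given values yield a linear system in the 3 coefficients.
Solving, u(m) = 3m² - 3m - 1.
Then u(-4) = 59.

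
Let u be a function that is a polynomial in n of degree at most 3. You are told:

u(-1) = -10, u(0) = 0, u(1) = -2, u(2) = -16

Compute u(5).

-130

First differences: 10, -2, -14. Second differences: -12, -12.
Level-2 differences are constant, so u has degree 2.
Fitting a degree-2 polynomial gives u(n) = -6n² + 4n.
Then u(5) = -130.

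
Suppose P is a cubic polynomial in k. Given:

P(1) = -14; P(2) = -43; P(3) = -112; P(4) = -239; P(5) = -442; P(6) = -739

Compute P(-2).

Write P(k) = ak³ + bk² + ck + d; the 6 given values yield a linear system in the 4 coefficients.
Solving, P(k) = -3k³ - 2k² - 2k - 7.
Then P(-2) = 13.

13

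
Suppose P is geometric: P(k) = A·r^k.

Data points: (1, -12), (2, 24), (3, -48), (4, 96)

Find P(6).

384

Consecutive ratio: 24/(-12) = -2, and -48/24 = -2, so r = -2.
Then A·(-2)^1 = -12 gives A = 6, and P(k) = 6·(-2)^k.
P(6) = 6·(-2)^6 = 384.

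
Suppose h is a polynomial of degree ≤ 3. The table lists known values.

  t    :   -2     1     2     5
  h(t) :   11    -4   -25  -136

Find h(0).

9

Write h(t) = at³ + bt² + ct + d; the 4 given values yield a linear system in the 4 coefficients.
Solving, the leading coefficient vanishes, and h(t) = -4t² - 9t + 9.
Then h(0) = 9.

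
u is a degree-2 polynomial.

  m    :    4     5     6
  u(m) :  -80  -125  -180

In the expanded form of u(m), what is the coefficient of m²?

Write u(m) = am² + bm + c; the 3 given values yield a linear system in the 3 coefficients.
Solving, u(m) = -5m².
The coefficient of m² is -5.

-5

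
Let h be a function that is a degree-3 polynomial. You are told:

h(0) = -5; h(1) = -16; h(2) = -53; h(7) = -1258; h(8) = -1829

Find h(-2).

Write h(t) = at³ + bt² + ct + d; the 5 given values yield a linear system in the 4 coefficients.
Solving, h(t) = -3t³ - 4t² - 4t - 5.
Then h(-2) = 11.

11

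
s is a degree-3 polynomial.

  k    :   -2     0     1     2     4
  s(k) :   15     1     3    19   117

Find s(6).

Write s(k) = ak³ + bk² + ck + d; the 5 given values yield a linear system in the 4 coefficients.
Solving, s(k) = k³ + 4k² - 3k + 1.
Then s(6) = 343.

343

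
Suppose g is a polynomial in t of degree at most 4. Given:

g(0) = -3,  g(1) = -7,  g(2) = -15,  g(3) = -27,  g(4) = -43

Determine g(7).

-115

Write g(t) = at^4 + bt³ + ct² + dt + e; the 5 given values yield a linear system in the 5 coefficients.
Solving, the top 2 coefficients vanish, and g(t) = -2t² - 2t - 3.
Then g(7) = -115.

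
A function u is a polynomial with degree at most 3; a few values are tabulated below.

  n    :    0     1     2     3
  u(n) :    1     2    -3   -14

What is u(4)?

First differences: 1, -5, -11. Second differences: -6, -6.
Level-2 differences are constant, so u has degree 2.
Fitting a degree-2 polynomial gives u(n) = -3n² + 4n + 1.
Then u(4) = -31.

-31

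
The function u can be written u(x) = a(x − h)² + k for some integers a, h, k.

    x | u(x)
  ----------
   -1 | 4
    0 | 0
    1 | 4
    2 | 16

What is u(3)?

First differences -4, 4, 12; second difference 8 = 2a, so a = 4.
Expanding, the x-coefficient is −2ah = -8h; matching it to the data gives h = 0, and then k = 0.
So u(x) = 4(x + 0)² + 0.
u(3) = 4·3² + 0 = 36.

36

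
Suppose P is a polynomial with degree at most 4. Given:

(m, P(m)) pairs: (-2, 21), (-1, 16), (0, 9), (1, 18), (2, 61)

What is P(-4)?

-47

First differences: -5, -7, 9, 43. Second differences: -2, 16, 34. Third differences: 18, 18.
Level-3 differences are constant, so P has degree 3.
Fitting a degree-3 polynomial gives P(m) = 3m³ + 8m² - 2m + 9.
Then P(-4) = -47.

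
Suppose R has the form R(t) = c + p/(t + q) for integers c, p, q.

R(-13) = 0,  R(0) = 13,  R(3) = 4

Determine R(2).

(R(t) − c)(t + q) = p for each data point; the three points give a linear system in c and q, then p follows.
Solving: c = 1, q = 1, p = 12, so R(t) = 1 + 12/(t + 1).
Then R(2) = 1 + 12/3 = 5.

5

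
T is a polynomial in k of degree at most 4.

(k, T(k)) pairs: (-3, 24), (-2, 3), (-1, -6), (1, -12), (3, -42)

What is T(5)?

-144

Write T(k) = ak^4 + bk³ + ck² + dk + e; the 5 given values yield a linear system in the 5 coefficients.
Solving, the leading coefficient vanishes, and T(k) = -k³ - 2k - 9.
Then T(5) = -144.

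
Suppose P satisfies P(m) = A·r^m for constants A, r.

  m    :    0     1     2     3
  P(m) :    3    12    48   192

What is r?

4

Consecutive ratio: 12/3 = 4, and 48/12 = 4, so r = 4.
Then A·4^0 = 3 gives A = 3, and P(m) = 3·4^m.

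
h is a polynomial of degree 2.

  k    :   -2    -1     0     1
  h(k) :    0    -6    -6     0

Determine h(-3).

12

Write h(k) = ak² + bk + c; the 4 given values yield a linear system in the 3 coefficients.
Solving, h(k) = 3k² + 3k - 6.
Then h(-3) = 12.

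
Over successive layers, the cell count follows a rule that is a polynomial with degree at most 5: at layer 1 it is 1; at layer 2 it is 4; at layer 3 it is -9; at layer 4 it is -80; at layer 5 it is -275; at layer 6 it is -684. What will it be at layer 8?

-2624

Write the value at k as g(k).
First differences: 3, -13, -71, -195, -409. Second differences: -16, -58, -124, -214. Third differences: -42, -66, -90. Fourth differences: -24, -24.
Level-4 differences are constant, so g has degree 4.
Fitting a degree-4 polynomial gives g(k) = -k^4 + 3k³ - k².
Then g(8) = -2624.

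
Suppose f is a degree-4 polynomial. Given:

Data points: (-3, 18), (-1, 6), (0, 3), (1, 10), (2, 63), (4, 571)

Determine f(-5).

Write f(t) = at^4 + bt³ + ct² + dt + e; the 6 given values yield a linear system in the 5 coefficients.
Solving, f(t) = t^4 + 4t³ + 4t² - 2t + 3.
Then f(-5) = 238.

238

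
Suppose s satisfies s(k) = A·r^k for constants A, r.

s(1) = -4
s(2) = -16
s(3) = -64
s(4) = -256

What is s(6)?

-4096

Consecutive ratio: -16/(-4) = 4, and -64/(-16) = 4, so r = 4.
Then A·4^1 = -4 gives A = -1, and s(k) = -1·4^k.
s(6) = -1·4^6 = -4096.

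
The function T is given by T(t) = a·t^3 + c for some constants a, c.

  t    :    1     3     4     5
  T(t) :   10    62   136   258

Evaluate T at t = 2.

From T(1) = 10 and T(3) = 62: 1a + c = 10 and 27a + c = 62.
Subtracting: 26a = 52, so a = 2; then c = 10 − 2·1 = 8.
So T(t) = 2t³ + 8, and T(2) = 24.

24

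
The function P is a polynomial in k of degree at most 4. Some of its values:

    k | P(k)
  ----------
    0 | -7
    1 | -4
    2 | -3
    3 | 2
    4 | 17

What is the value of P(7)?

182

Write P(k) = ak^4 + bk³ + ck² + dk + e; the 5 given values yield a linear system in the 5 coefficients.
Solving, the leading coefficient vanishes, and P(k) = k³ - 4k² + 6k - 7.
Then P(7) = 182.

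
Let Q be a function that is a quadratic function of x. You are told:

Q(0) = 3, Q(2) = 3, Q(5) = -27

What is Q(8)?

-93

Write Q(x) = ax² + bx + c; the 3 given values yield a linear system in the 3 coefficients.
Solving, Q(x) = -2x² + 4x + 3.
Then Q(8) = -93.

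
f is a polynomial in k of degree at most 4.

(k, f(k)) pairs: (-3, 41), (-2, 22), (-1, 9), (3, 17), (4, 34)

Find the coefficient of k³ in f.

Write f(k) = ak^4 + bk³ + ck² + dk + e; the 5 given values yield a linear system in the 5 coefficients.
Solving, the top 2 coefficients vanish, and f(k) = 3k² - 4k + 2.
The coefficient of k³ is 0.

0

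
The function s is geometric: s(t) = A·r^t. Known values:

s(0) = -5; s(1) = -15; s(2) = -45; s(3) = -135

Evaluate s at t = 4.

-405

Consecutive ratio: -15/(-5) = 3, and -45/(-15) = 3, so r = 3.
Then A·3^0 = -5 gives A = -5, and s(t) = -5·3^t.
s(4) = -5·3^4 = -405.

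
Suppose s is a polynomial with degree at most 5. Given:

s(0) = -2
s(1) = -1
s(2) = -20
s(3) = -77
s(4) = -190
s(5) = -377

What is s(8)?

-1562

First differences: 1, -19, -57, -113, -187. Second differences: -20, -38, -56, -74. Third differences: -18, -18, -18.
Level-3 differences are constant, so s has degree 3.
Fitting a degree-3 polynomial gives s(k) = -3k³ - k² + 5k - 2.
Then s(8) = -1562.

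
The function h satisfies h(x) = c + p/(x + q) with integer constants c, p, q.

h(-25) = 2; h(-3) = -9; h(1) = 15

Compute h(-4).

-5

(h(x) − c)(x + q) = p for each data point; the three points give a linear system in c and q, then p follows.
Solving: c = 3, q = 1, p = 24, so h(x) = 3 + 24/(x + 1).
Then h(-4) = 3 + 24/(-3) = -5.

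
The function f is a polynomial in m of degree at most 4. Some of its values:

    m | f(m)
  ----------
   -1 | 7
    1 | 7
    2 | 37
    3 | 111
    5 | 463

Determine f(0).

Write f(m) = am^4 + bm³ + cm² + dm + e; the 5 given values yield a linear system in the 5 coefficients.
Solving, the leading coefficient vanishes, and f(m) = 3m³ + 4m² - 3m + 3.
Then f(0) = 3.

3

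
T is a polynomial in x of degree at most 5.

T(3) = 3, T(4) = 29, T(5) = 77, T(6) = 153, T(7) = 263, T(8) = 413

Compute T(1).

First differences: 26, 48, 76, 110, 150. Second differences: 22, 28, 34, 40. Third differences: 6, 6, 6.
Level-3 differences are constant, so T has degree 3.
Fitting a degree-3 polynomial gives T(x) = x³ - x² - 4x - 3.
Then T(1) = -7.

-7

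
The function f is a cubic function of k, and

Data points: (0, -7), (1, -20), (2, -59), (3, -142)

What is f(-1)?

Write f(k) = ak³ + bk² + ck + d; the 4 given values yield a linear system in the 4 coefficients.
Solving, f(k) = -3k³ - 4k² - 6k - 7.
Then f(-1) = -2.

-2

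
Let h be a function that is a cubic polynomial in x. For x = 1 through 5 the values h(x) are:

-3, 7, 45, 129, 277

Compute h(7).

837

First differences: 10, 38, 84, 148. Second differences: 28, 46, 64. Third differences: 18, 18.
Level-3 differences are constant, so h has degree 3.
Fitting a degree-3 polynomial gives h(x) = 3x³ - 4x² + x - 3.
Then h(7) = 837.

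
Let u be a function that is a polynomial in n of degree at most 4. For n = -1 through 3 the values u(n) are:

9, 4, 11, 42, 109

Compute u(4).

224

Write u(n) = an^4 + bn³ + cn² + dn + e; the 5 given values yield a linear system in the 5 coefficients.
Solving, the leading coefficient vanishes, and u(n) = 2n³ + 6n² - n + 4.
Then u(4) = 224.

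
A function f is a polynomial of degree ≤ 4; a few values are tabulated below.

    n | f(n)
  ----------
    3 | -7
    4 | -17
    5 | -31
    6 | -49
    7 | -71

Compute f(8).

-97

Write f(n) = an^4 + bn³ + cn² + dn + e; the 5 given values yield a linear system in the 5 coefficients.
Solving, the top 2 coefficients vanish, and f(n) = -2n² + 4n - 1.
Then f(8) = -97.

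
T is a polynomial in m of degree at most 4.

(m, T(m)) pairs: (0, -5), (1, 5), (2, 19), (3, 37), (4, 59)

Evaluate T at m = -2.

-13

First differences: 10, 14, 18, 22. Second differences: 4, 4, 4.
Level-2 differences are constant, so T has degree 2.
Fitting a degree-2 polynomial gives T(m) = 2m² + 8m - 5.
Then T(-2) = -13.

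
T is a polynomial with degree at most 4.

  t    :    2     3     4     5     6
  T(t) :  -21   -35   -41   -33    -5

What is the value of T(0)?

7

First differences: -14, -6, 8, 28. Second differences: 8, 14, 20. Third differences: 6, 6.
Level-3 differences are constant, so T has degree 3.
Fitting a degree-3 polynomial gives T(t) = t³ - 5t² - 8t + 7.
Then T(0) = 7.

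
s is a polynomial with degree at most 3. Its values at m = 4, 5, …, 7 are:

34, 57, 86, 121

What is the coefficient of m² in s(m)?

First differences: 23, 29, 35. Second differences: 6, 6.
Level-2 differences are constant, so s has degree 2.
Fitting a degree-2 polynomial gives s(m) = 3m² - 4m + 2.
The coefficient of m² is 3.

3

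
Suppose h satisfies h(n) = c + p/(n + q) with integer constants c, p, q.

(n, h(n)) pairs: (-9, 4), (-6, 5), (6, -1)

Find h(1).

(h(n) − c)(n + q) = p for each data point; the three points give a linear system in c and q, then p follows.
Solving: c = 2, q = 0, p = -18, so h(n) = 2 − 18/(n + 0).
Then h(1) = 2 − 18/1 = -16.

-16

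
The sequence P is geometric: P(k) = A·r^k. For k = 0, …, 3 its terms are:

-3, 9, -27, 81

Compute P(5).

Consecutive ratio: 9/(-3) = -3, and -27/9 = -3, so r = -3.
Then A·(-3)^0 = -3 gives A = -3, and P(k) = -3·(-3)^k.
P(5) = -3·(-3)^5 = 729.

729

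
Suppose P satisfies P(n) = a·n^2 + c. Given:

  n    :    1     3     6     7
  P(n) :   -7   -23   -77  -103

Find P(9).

From P(1) = -7 and P(3) = -23: 1a + c = -7 and 9a + c = -23.
Subtracting: 8a = -16, so a = -2; then c = -7 − (-2)·1 = -5.
So P(n) = -2n² − 5, and P(9) = -167.

-167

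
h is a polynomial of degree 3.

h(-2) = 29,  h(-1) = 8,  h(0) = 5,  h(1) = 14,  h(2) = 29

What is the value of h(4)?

First differences: -21, -3, 9, 15. Second differences: 18, 12, 6. Third differences: -6, -6.
Level-3 differences are constant, so h has degree 3.
Fitting a degree-3 polynomial gives h(k) = -k³ + 6k² + 4k + 5.
Then h(4) = 53.

53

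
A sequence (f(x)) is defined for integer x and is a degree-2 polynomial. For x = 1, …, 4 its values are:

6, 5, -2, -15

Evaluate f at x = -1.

-10

Write f(x) = ax² + bx + c; the 4 given values yield a linear system in the 3 coefficients.
Solving, f(x) = -3x² + 8x + 1.
Then f(-1) = -10.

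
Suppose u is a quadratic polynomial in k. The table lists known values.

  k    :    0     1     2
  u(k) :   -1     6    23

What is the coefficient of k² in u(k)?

Write u(k) = ak² + bk + c; the 3 given values yield a linear system in the 3 coefficients.
Solving, u(k) = 5k² + 2k - 1.
The coefficient of k² is 5.

5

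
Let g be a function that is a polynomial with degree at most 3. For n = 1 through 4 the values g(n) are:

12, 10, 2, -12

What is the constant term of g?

First differences: -2, -8, -14. Second differences: -6, -6.
Level-2 differences are constant, so g has degree 2.
Fitting a degree-2 polynomial gives g(n) = -3n² + 7n + 8.
The constant term is g(0) = 8.

8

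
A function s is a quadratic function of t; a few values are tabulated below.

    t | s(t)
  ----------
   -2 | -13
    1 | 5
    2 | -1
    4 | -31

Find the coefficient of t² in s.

Write s(t) = at² + bt + c; the 4 given values yield a linear system in the 3 coefficients.
Solving, s(t) = -3t² + 3t + 5.
The coefficient of t² is -3.

-3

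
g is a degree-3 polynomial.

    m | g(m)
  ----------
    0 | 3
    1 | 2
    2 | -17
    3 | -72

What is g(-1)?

4

Write g(m) = am³ + bm² + cm + d; the 4 given values yield a linear system in the 4 coefficients.
Solving, g(m) = -3m³ + 2m + 3.
Then g(-1) = 4.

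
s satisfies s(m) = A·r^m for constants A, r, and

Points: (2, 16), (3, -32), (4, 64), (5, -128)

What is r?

Consecutive ratio: -32/16 = -2, and 64/(-32) = -2, so r = -2.
Then A·(-2)^2 = 16 gives A = 4, and s(m) = 4·(-2)^m.

-2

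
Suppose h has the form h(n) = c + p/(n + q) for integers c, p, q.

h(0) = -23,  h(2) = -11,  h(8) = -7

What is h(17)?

-6

(h(n) − c)(n + q) = p for each data point; the three points give a linear system in c and q, then p follows.
Solving: c = -5, q = 1, p = -18, so h(n) = -5 − 18/(n + 1).
Then h(17) = -5 − 18/18 = -6.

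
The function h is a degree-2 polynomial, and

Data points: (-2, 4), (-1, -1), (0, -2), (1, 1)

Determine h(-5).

First differences: -5, -1, 3. Second differences: 4, 4.
Level-2 differences are constant, so h has degree 2.
Fitting a degree-2 polynomial gives h(t) = 2t² + t - 2.
Then h(-5) = 43.

43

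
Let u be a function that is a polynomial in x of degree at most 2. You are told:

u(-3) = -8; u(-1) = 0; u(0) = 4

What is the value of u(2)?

12

Write u(x) = ax² + bx + c; the 3 given values yield a linear system in the 3 coefficients.
Solving, the leading coefficient vanishes, and u(x) = 4x + 4.
Then u(2) = 12.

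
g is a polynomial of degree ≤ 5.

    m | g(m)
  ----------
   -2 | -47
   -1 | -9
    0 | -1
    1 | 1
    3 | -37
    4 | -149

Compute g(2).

Write g(m) = am^5 + bm^4 + cm³ + dm² + em + p; the 6 given values yield a linear system in the 6 coefficients.
Solving, the leading coefficient vanishes, and g(m) = -m^4 + 2m³ - 2m² + 3m - 1.
Then g(2) = -3.

-3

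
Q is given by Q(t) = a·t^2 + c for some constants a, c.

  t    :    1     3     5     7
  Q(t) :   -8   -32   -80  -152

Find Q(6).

From Q(1) = -8 and Q(3) = -32: 1a + c = -8 and 9a + c = -32.
Subtracting: 8a = -24, so a = -3; then c = -8 − (-3)·1 = -5.
So Q(t) = -3t² − 5, and Q(6) = -113.

-113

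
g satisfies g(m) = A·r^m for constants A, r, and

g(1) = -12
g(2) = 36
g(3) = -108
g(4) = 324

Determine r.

Consecutive ratio: 36/(-12) = -3, and -108/36 = -3, so r = -3.
Then A·(-3)^1 = -12 gives A = 4, and g(m) = 4·(-3)^m.

-3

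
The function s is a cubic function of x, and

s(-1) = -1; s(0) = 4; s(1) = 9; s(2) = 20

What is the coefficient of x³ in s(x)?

1

Write s(x) = ax³ + bx² + cx + d; the 4 given values yield a linear system in the 4 coefficients.
Solving, s(x) = x³ + 4x + 4.
The coefficient of x³ is 1.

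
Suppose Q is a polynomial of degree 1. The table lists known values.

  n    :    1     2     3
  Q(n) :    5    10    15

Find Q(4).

20

Write Q(n) = an + b; the 3 given values yield a linear system in the 2 coefficients.
Solving, Q(n) = 5n.
Then Q(4) = 20.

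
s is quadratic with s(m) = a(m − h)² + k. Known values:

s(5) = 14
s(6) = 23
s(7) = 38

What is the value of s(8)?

59

First differences 9, 15; second difference 6 = 2a, so a = 3.
Expanding, the m-coefficient is −2ah = -6h; matching it to the data gives h = 4, and then k = 11.
So s(m) = 3(m − 4)² + 11.
s(8) = 3·4² + 11 = 59.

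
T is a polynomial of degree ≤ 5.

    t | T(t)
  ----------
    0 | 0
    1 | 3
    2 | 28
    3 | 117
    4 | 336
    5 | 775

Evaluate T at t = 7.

First differences: 3, 25, 89, 219, 439. Second differences: 22, 64, 130, 220. Third differences: 42, 66, 90. Fourth differences: 24, 24.
Level-4 differences are constant, so T has degree 4.
Fitting a degree-4 polynomial gives T(t) = t^4 + t³ + t².
Then T(7) = 2793.

2793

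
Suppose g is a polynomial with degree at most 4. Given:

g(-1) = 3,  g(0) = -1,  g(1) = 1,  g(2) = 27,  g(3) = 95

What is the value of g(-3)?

-43

First differences: -4, 2, 26, 68. Second differences: 6, 24, 42. Third differences: 18, 18.
Level-3 differences are constant, so g has degree 3.
Fitting a degree-3 polynomial gives g(k) = 3k³ + 3k² - 4k - 1.
Then g(-3) = -43.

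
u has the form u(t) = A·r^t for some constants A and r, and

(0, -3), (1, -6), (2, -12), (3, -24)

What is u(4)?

Consecutive ratio: -6/(-3) = 2, and -12/(-6) = 2, so r = 2.
Then A·2^0 = -3 gives A = -3, and u(t) = -3·2^t.
u(4) = -3·2^4 = -48.

-48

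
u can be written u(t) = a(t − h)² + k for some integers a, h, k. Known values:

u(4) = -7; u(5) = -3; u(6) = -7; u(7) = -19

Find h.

5

First differences 4, -4, -12; second difference -8 = 2a, so a = -4.
Expanding, the t-coefficient is −2ah = 8h; matching it to the data gives h = 5, and then k = -3.
So u(t) = -4(t − 5)² − 3.
Hence h = 5.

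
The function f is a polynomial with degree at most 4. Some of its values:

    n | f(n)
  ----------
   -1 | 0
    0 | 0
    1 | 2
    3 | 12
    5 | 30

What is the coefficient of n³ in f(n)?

Write f(n) = an^4 + bn³ + cn² + dn + e; the 5 given values yield a linear system in the 5 coefficients.
Solving, the top 2 coefficients vanish, and f(n) = n² + n.
The coefficient of n³ is 0.

0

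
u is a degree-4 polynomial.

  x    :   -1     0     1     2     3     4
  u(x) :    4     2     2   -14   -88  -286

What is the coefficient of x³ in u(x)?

-1

First differences: -2, 0, -16, -74, -198. Second differences: 2, -16, -58, -124. Third differences: -18, -42, -66. Fourth differences: -24, -24.
Level-4 differences are constant, so u has degree 4.
Fitting a degree-4 polynomial gives u(x) = -x^4 - x³ + 2x² + 2.
The coefficient of x³ is -1.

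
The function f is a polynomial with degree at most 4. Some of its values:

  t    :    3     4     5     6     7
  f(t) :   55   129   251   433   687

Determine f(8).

First differences: 74, 122, 182, 254. Second differences: 48, 60, 72. Third differences: 12, 12.
Level-3 differences are constant, so f has degree 3.
Extending the table by one column gives the next first difference 338, so f(8) = 687 + 338 = 1025.

1025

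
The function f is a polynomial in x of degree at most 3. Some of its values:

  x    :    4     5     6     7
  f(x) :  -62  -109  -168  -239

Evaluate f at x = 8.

-322

Write f(x) = ax³ + bx² + cx + d; the 4 given values yield a linear system in the 4 coefficients.
Solving, the leading coefficient vanishes, and f(x) = -6x² + 7x + 6.
Then f(8) = -322.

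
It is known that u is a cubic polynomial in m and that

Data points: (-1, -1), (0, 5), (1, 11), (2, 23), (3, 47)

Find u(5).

Write u(m) = am³ + bm² + cm + d; the 5 given values yield a linear system in the 4 coefficients.
Solving, u(m) = m³ + 5m + 5.
Then u(5) = 155.

155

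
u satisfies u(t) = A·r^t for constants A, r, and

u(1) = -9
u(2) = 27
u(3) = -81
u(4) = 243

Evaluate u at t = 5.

-729

Consecutive ratio: 27/(-9) = -3, and -81/27 = -3, so r = -3.
Then A·(-3)^1 = -9 gives A = 3, and u(t) = 3·(-3)^t.
u(5) = 3·(-3)^5 = -729.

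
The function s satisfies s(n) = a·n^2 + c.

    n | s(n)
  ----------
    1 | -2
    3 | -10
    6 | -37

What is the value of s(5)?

-26

From s(1) = -2 and s(3) = -10: 1a + c = -2 and 9a + c = -10.
Subtracting: 8a = -8, so a = -1; then c = -2 − (-1)·1 = -1.
So s(n) = -1n² − 1, and s(5) = -26.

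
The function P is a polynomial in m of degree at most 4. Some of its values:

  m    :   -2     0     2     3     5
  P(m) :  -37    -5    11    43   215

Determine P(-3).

-89

Write P(m) = am^4 + bm³ + cm² + dm + e; the 5 given values yield a linear system in the 5 coefficients.
Solving, the leading coefficient vanishes, and P(m) = 2m³ - 2m² + 4m - 5.
Then P(-3) = -89.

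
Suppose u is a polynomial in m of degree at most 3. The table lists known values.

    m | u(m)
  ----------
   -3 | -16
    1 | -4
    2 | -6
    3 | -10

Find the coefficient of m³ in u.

Write u(m) = am³ + bm² + cm + d; the 4 given values yield a linear system in the 4 coefficients.
Solving, the leading coefficient vanishes, and u(m) = -m² + m - 4.
The coefficient of m³ is 0.

0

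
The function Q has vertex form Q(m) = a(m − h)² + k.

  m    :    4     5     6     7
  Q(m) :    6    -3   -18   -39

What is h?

First differences -9, -15, -21; second difference -6 = 2a, so a = -3.
Expanding, the m-coefficient is −2ah = 6h; matching it to the data gives h = 3, and then k = 9.
So Q(m) = -3(m − 3)² + 9.
Hence h = 3.

3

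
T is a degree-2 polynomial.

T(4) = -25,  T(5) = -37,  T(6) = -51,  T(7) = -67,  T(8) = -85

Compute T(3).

-15

Write T(x) = ax² + bx + c; the 5 given values yield a linear system in the 3 coefficients.
Solving, T(x) = -x² - 3x + 3.
Then T(3) = -15.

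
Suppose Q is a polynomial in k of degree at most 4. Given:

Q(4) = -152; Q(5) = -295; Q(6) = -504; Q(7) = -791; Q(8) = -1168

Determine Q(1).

Write Q(k) = ak^4 + bk³ + ck² + dk + e; the 5 given values yield a linear system in the 5 coefficients.
Solving, the leading coefficient vanishes, and Q(k) = -2k³ - 3k² + 6k.
Then Q(1) = 1.

1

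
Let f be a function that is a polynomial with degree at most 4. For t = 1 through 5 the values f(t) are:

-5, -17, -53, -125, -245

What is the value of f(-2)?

First differences: -12, -36, -72, -120. Second differences: -24, -36, -48. Third differences: -12, -12.
Level-3 differences are constant, so f has degree 3.
Fitting a degree-3 polynomial gives f(t) = -2t³ + 2t - 5.
Then f(-2) = 7.

7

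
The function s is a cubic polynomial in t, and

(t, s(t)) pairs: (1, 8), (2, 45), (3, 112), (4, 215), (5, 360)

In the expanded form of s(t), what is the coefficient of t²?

9

First differences: 37, 67, 103, 145. Second differences: 30, 36, 42. Third differences: 6, 6.
Level-3 differences are constant, so s has degree 3.
Fitting a degree-3 polynomial gives s(t) = t³ + 9t² + 3t - 5.
The coefficient of t² is 9.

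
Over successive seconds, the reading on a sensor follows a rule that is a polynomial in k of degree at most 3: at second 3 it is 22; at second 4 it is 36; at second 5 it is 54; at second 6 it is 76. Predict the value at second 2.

12

Write the value at k as f(k).
First differences: 14, 18, 22. Second differences: 4, 4.
Level-2 differences are constant, so f has degree 2.
Fitting a degree-2 polynomial gives f(k) = 2k² + 4.
Then f(2) = 12.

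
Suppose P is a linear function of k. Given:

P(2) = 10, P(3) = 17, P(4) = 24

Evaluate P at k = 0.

-4

First differences: 7, 7.
Level-1 differences are constant, so P has degree 1.
Fitting a degree-1 polynomial gives P(k) = 7k - 4.
Then P(0) = -4.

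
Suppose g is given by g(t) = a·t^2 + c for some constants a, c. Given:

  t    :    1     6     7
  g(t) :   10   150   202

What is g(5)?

From g(1) = 10 and g(6) = 150: 1a + c = 10 and 36a + c = 150.
Subtracting: 35a = 140, so a = 4; then c = 10 − 4·1 = 6.
So g(t) = 4t² + 6, and g(5) = 106.

106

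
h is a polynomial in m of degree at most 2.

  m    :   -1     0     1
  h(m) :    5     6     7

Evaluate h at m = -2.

First differences: 1, 1.
Level-1 differences are constant, so h has degree 1.
Fitting a degree-1 polynomial gives h(m) = m + 6.
Then h(-2) = 4.

4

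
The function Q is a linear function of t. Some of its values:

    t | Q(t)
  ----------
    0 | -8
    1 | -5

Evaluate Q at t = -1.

-11

Write Q(t) = at + b; the 2 given values yield a linear system in the 2 coefficients.
Solving, Q(t) = 3t - 8.
Then Q(-1) = -11.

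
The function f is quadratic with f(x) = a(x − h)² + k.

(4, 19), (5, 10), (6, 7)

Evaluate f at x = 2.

First differences -9, -3; second difference 6 = 2a, so a = 3.
Expanding, the x-coefficient is −2ah = -6h; matching it to the data gives h = 6, and then k = 7.
So f(x) = 3(x − 6)² + 7.
f(2) = 3·(-4)² + 7 = 55.

55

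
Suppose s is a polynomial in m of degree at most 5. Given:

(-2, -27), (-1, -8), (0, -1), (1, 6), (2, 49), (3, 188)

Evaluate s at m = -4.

First differences: 19, 7, 7, 43, 139. Second differences: -12, 0, 36, 96. Third differences: 12, 36, 60. Fourth differences: 24, 24.
Level-4 differences are constant, so s has degree 4.
Fitting a degree-4 polynomial gives s(m) = m^4 + 4m³ - m² + 3m - 1.
Then s(-4) = -29.

-29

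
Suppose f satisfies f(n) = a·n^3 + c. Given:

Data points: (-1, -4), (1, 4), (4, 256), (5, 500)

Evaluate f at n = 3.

From f(-1) = -4 and f(1) = 4: -1a + c = -4 and 1a + c = 4.
Subtracting: 2a = 8, so a = 4; then c = -4 − 4·(-1) = 0.
So f(n) = 4n³ + 0, and f(3) = 108.

108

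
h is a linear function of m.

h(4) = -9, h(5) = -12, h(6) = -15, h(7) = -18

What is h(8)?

First differences: -3, -3, -3.
Level-1 differences are constant, so h has degree 1.
Fitting a degree-1 polynomial gives h(m) = -3m + 3.
Then h(8) = -21.

-21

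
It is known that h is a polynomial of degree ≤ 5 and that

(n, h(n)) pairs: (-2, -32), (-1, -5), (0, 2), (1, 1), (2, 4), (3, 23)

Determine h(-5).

-353

First differences: 27, 7, -1, 3, 19. Second differences: -20, -8, 4, 16. Third differences: 12, 12, 12.
Level-3 differences are constant, so h has degree 3.
Fitting a degree-3 polynomial gives h(n) = 2n³ - 4n² + n + 2.
Then h(-5) = -353.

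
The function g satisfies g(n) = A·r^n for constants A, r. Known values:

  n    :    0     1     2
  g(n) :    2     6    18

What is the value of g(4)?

162

Consecutive ratio: 6/2 = 3, and 18/6 = 3, so r = 3.
Then A·3^0 = 2 gives A = 2, and g(n) = 2·3^n.
g(4) = 2·3^4 = 162.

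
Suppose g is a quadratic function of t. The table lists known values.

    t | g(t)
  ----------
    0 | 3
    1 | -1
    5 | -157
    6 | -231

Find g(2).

-19

Write g(t) = at² + bt + c; the 4 given values yield a linear system in the 3 coefficients.
Solving, g(t) = -7t² + 3t + 3.
Then g(2) = -19.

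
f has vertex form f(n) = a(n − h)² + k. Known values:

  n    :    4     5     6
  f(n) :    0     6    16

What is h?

3

First differences 6, 10; second difference 4 = 2a, so a = 2.
Expanding, the n-coefficient is −2ah = -4h; matching it to the data gives h = 3, and then k = -2.
So f(n) = 2(n − 3)² − 2.
Hence h = 3.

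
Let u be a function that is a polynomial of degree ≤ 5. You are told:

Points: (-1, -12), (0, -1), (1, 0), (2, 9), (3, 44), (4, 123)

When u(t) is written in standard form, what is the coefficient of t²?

-5

First differences: 11, 1, 9, 35, 79. Second differences: -10, 8, 26, 44. Third differences: 18, 18, 18.
Level-3 differences are constant, so u has degree 3.
Fitting a degree-3 polynomial gives u(t) = 3t³ - 5t² + 3t - 1.
The coefficient of t² is -5.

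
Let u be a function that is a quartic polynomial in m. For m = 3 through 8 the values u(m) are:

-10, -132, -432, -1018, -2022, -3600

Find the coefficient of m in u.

-3

First differences: -122, -300, -586, -1004, -1578. Second differences: -178, -286, -418, -574. Third differences: -108, -132, -156. Fourth differences: -24, -24.
Level-4 differences are constant, so u has degree 4.
Fitting a degree-4 polynomial gives u(m) = -m^4 + 8m² - 3m + 8.
The coefficient of m is -3.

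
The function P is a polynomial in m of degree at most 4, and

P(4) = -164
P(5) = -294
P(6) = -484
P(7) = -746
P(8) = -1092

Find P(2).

-36

First differences: -130, -190, -262, -346. Second differences: -60, -72, -84. Third differences: -12, -12.
Level-3 differences are constant, so P has degree 3.
Fitting a degree-3 polynomial gives P(m) = -2m³ - 8m - 4.
Then P(2) = -36.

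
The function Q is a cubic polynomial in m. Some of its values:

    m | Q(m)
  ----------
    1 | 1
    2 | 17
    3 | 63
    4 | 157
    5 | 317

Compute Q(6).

First differences: 16, 46, 94, 160. Second differences: 30, 48, 66. Third differences: 18, 18.
Level-3 differences are constant, so Q has degree 3.
Fitting a degree-3 polynomial gives Q(m) = 3m³ - 3m² + 4m - 3.
Then Q(6) = 561.

561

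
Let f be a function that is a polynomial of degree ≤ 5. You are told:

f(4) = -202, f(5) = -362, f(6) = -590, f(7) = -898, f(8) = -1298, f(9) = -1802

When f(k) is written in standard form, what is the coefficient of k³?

First differences: -160, -228, -308, -400, -504. Second differences: -68, -80, -92, -104. Third differences: -12, -12, -12.
Level-3 differences are constant, so f has degree 3.
Fitting a degree-3 polynomial gives f(k) = -2k³ - 4k² - 2k - 2.
The coefficient of k³ is -2.

-2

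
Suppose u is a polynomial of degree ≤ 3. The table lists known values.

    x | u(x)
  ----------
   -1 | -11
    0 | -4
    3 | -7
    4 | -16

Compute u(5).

Write u(x) = ax³ + bx² + cx + d; the 4 given values yield a linear system in the 4 coefficients.
Solving, the leading coefficient vanishes, and u(x) = -2x² + 5x - 4.
Then u(5) = -29.

-29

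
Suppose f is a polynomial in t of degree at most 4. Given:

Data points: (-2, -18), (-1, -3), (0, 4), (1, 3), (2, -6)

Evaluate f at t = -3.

-41

First differences: 15, 7, -1, -9. Second differences: -8, -8, -8.
Level-2 differences are constant, so f has degree 2.
Fitting a degree-2 polynomial gives f(t) = -4t² + 3t + 4.
Then f(-3) = -41.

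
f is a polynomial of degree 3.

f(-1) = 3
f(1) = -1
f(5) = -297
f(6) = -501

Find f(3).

-69

Write f(t) = at³ + bt² + ct + d; the 4 given values yield a linear system in the 4 coefficients.
Solving, f(t) = -2t³ - 2t² + 3.
Then f(3) = -69.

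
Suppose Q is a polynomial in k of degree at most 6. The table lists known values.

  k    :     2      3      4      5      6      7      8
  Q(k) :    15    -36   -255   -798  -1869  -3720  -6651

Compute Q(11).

-25644

First differences: -51, -219, -543, -1071, -1851, -2931. Second differences: -168, -324, -528, -780, -1080. Third differences: -156, -204, -252, -300. Fourth differences: -48, -48, -48.
Level-4 differences are constant, so Q has degree 4.
Fitting a degree-4 polynomial gives Q(k) = -2k^4 + 2k³ + 8k² + k - 3.
Then Q(11) = -25644.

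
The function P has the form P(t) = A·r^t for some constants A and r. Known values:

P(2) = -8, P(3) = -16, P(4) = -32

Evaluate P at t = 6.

Consecutive ratio: -16/(-8) = 2, and -32/(-16) = 2, so r = 2.
Then A·2^2 = -8 gives A = -2, and P(t) = -2·2^t.
P(6) = -2·2^6 = -128.

-128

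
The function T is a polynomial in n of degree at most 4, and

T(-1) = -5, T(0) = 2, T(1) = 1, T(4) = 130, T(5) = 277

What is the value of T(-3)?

-115

Write T(n) = an^4 + bn³ + cn² + dn + e; the 5 given values yield a linear system in the 5 coefficients.
Solving, the leading coefficient vanishes, and T(n) = 3n³ - 4n² + 2.
Then T(-3) = -115.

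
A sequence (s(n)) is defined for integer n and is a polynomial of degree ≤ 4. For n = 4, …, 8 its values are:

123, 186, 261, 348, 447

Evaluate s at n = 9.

Write s(n) = an^4 + bn³ + cn² + dn + e; the 5 given values yield a linear system in the 5 coefficients.
Solving, the top 2 coefficients vanish, and s(n) = 6n² + 9n - 9.
Then s(9) = 558.

558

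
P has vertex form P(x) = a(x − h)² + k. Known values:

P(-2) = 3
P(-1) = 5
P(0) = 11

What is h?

First differences 2, 6; second difference 4 = 2a, so a = 2.
Expanding, the x-coefficient is −2ah = -4h; matching it to the data gives h = -2, and then k = 3.
So P(x) = 2(x + 2)² + 3.
Hence h = -2.

-2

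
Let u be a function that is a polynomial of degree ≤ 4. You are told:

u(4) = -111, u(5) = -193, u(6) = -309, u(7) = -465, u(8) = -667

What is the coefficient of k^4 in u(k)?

0

First differences: -82, -116, -156, -202. Second differences: -34, -40, -46. Third differences: -6, -6.
Level-3 differences are constant, so u has degree 3.
Fitting a degree-3 polynomial gives u(k) = -k³ - 2k² - 3k - 3.
The coefficient of k^4 is 0.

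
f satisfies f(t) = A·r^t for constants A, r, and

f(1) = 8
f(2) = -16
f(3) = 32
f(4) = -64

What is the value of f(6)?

-256

Consecutive ratio: -16/8 = -2, and 32/(-16) = -2, so r = -2.
Then A·(-2)^1 = 8 gives A = -4, and f(t) = -4·(-2)^t.
f(6) = -4·(-2)^6 = -256.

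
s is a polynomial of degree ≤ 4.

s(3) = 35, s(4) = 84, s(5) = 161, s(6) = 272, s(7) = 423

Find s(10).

1176

First differences: 49, 77, 111, 151. Second differences: 28, 34, 40. Third differences: 6, 6.
Level-3 differences are constant, so s has degree 3.
Fitting a degree-3 polynomial gives s(t) = t³ + 2t² - 2t - 4.
Then s(10) = 1176.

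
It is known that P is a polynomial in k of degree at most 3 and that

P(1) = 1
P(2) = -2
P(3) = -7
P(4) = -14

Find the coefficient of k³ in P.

First differences: -3, -5, -7. Second differences: -2, -2.
Level-2 differences are constant, so P has degree 2.
Fitting a degree-2 polynomial gives P(k) = -k² + 2.
The coefficient of k³ is 0.

0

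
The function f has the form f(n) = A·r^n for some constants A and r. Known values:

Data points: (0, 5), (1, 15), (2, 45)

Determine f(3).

Consecutive ratio: 15/5 = 3, and 45/15 = 3, so r = 3.
Then A·3^0 = 5 gives A = 5, and f(n) = 5·3^n.
f(3) = 5·3^3 = 135.

135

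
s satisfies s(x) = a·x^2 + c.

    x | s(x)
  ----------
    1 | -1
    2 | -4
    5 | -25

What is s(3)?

From s(1) = -1 and s(2) = -4: 1a + c = -1 and 4a + c = -4.
Subtracting: 3a = -3, so a = -1; then c = -1 − (-1)·1 = 0.
So s(x) = -1x² + 0, and s(3) = -9.

-9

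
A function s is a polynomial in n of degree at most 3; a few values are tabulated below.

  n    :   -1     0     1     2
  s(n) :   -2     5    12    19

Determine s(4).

33

First differences: 7, 7, 7.
Level-1 differences are constant, so s has degree 1.
Fitting a degree-1 polynomial gives s(n) = 7n + 5.
Then s(4) = 33.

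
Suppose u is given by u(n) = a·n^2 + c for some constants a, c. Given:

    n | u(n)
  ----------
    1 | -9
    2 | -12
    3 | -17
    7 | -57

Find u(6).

From u(1) = -9 and u(2) = -12: 1a + c = -9 and 4a + c = -12.
Subtracting: 3a = -3, so a = -1; then c = -9 − (-1)·1 = -8.
So u(n) = -1n² − 8, and u(6) = -44.

-44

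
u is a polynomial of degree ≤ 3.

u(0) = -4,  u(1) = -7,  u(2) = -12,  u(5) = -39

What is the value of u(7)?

-67

Write u(x) = ax³ + bx² + cx + d; the 4 given values yield a linear system in the 4 coefficients.
Solving, the leading coefficient vanishes, and u(x) = -x² - 2x - 4.
Then u(7) = -67.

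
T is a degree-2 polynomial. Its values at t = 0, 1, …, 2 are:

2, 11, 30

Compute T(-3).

Write T(t) = at² + bt + c; the 3 given values yield a linear system in the 3 coefficients.
Solving, T(t) = 5t² + 4t + 2.
Then T(-3) = 35.

35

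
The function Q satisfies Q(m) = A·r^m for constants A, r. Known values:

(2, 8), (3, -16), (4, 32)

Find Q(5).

Consecutive ratio: -16/8 = -2, and 32/(-16) = -2, so r = -2.
Then A·(-2)^2 = 8 gives A = 2, and Q(m) = 2·(-2)^m.
Q(5) = 2·(-2)^5 = -64.

-64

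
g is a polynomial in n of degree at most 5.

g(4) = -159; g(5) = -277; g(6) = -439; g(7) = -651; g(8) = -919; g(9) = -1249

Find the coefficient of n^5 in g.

0

First differences: -118, -162, -212, -268, -330. Second differences: -44, -50, -56, -62. Third differences: -6, -6, -6.
Level-3 differences are constant, so g has degree 3.
Fitting a degree-3 polynomial gives g(n) = -n³ - 7n² + 6n - 7.
The coefficient of n^5 is 0.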